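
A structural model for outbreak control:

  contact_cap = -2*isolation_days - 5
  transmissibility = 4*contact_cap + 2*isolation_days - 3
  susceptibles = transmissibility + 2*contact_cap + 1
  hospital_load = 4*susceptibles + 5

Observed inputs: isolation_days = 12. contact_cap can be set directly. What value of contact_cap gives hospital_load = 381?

Intervening on contact_cap fixes its value directly, overriding its dependence on isolation_days.
Substituting into the transmissibility equation gives transmissibility = 4*contact_cap + 21.
Substituting into the susceptibles equation gives susceptibles = 6*contact_cap + 22.
hospital_load becomes 24*contact_cap + 93.
Solve 24*contact_cap + 93 = 381: contact_cap = (381 - 93) / 24 = 12.

contact_cap = 12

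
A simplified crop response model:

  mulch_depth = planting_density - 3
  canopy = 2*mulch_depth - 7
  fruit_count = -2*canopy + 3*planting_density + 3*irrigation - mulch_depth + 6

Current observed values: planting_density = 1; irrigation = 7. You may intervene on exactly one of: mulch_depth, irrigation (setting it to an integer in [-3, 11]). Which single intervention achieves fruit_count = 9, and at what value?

Intervening on mulch_depth: with other inputs at their observed values, fruit_count = -5*mulch_depth + 44. Solving for 9 gives mulch_depth = 7, within [-3, 11].
Intervening on irrigation: fruit_count = 3*irrigation + 33. Reaching 9 requires irrigation = -8, outside [-3, 11].

set mulch_depth = 7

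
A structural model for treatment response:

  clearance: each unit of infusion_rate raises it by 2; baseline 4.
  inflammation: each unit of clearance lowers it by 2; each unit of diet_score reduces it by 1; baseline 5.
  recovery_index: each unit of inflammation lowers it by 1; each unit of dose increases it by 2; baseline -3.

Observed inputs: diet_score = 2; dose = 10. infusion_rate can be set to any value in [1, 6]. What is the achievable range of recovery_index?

26 to 46

Substituting into the inflammation equation gives inflammation = -4*infusion_rate - 5.
recovery_index becomes 4*infusion_rate + 22.
Linear in infusion_rate, so extremes are at the endpoints: infusion_rate = 1 gives recovery_index = 26; infusion_rate = 6 gives recovery_index = 46.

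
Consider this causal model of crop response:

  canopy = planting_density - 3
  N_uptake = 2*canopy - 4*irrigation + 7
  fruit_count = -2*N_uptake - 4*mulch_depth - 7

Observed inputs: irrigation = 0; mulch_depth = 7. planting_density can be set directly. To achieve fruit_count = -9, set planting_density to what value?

planting_density = -7

Substituting into the N_uptake equation gives N_uptake = 2*planting_density + 1.
Substituting into the fruit_count equation gives fruit_count = -4*planting_density - 37.
Solve -4*planting_density - 37 = -9: planting_density = (-9 + 37) / -4 = -7.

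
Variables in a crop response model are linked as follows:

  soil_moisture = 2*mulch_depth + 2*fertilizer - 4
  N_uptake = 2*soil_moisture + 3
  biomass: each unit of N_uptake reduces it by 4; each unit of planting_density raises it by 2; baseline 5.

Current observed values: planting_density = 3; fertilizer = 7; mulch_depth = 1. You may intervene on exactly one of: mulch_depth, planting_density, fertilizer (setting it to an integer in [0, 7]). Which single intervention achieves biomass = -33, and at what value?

set fertilizer = 3

Intervening on mulch_depth: biomass = -16*mulch_depth - 81. Reaching -33 requires mulch_depth = -3, outside [0, 7].
Intervening on planting_density: biomass = 2*planting_density - 103. Reaching -33 requires planting_density = 35, outside [0, 7].
Intervening on fertilizer: with other inputs at their observed values, biomass = -16*fertilizer + 15. Solving for -33 gives fertilizer = 3, within [0, 7].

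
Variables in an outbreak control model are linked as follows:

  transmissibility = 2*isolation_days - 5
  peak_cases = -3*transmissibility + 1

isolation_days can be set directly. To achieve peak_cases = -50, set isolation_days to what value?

Substituting into the peak_cases equation gives peak_cases = -6*isolation_days + 16.
Solve -6*isolation_days + 16 = -50: isolation_days = (-50 - 16) / -6 = 11.

isolation_days = 11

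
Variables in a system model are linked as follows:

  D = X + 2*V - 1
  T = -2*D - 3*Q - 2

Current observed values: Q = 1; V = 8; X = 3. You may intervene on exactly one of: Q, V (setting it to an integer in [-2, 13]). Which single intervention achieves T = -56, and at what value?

set Q = 6

Intervening on Q: with other inputs at their observed values, T = -3*Q - 38. Solving for -56 gives Q = 6, within [-2, 13].
Intervening on V: T = -4*V - 9. Reaching -56 requires V = 47/4, not an integer.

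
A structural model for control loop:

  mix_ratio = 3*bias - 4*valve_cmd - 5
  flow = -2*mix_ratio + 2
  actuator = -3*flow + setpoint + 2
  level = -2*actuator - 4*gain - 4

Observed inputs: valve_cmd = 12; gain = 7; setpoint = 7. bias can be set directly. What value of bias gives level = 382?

Substituting into the mix_ratio equation gives mix_ratio = 3*bias - 53.
Substituting into the flow equation gives flow = -6*bias + 108.
Substituting into the actuator equation gives actuator = 18*bias - 315.
Substituting into the level equation gives level = -36*bias + 598.
Solve -36*bias + 598 = 382: bias = (382 - 598) / -36 = 6.

bias = 6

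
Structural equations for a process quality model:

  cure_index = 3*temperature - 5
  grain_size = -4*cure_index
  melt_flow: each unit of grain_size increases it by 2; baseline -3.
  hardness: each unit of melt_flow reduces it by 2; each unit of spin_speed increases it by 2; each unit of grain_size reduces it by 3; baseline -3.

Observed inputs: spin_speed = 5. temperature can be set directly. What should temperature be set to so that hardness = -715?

temperature = -7

Substituting into the grain_size equation gives grain_size = -12*temperature + 20.
Substituting into the melt_flow equation gives melt_flow = -24*temperature + 37.
So hardness = 84*temperature - 127.
Solve 84*temperature - 127 = -715: temperature = (-715 + 127) / 84 = -7.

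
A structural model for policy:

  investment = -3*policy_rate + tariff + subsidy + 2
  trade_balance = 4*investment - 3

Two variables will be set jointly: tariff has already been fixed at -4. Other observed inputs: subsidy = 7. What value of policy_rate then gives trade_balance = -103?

policy_rate = 10

With tariff held at -4:
Substituting into the investment equation gives investment = -3*policy_rate + 5.
So trade_balance = -12*policy_rate + 17.
Solve -12*policy_rate + 17 = -103: policy_rate = (-103 - 17) / -12 = 10.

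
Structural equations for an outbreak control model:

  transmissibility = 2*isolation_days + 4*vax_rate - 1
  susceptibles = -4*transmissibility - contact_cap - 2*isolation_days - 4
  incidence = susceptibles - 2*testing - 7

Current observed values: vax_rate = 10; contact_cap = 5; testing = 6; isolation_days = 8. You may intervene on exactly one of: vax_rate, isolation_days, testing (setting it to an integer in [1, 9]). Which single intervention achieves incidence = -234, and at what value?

Intervening on vax_rate: incidence = -16*vax_rate - 104. Reaching -234 requires vax_rate = 65/8, not an integer.
Intervening on isolation_days: with other inputs at their observed values, incidence = -10*isolation_days - 184. Solving for -234 gives isolation_days = 5, within [1, 9].
Intervening on testing: incidence = -2*testing - 252. Reaching -234 requires testing = -9, outside [1, 9].

set isolation_days = 5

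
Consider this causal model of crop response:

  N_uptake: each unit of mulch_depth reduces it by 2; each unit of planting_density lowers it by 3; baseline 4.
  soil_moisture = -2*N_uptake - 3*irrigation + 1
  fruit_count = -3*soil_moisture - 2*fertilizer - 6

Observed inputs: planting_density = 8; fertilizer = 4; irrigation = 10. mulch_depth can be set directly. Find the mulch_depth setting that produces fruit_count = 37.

mulch_depth = -7

Substituting into the N_uptake equation gives N_uptake = -2*mulch_depth - 20.
Substituting into the soil_moisture equation gives soil_moisture = 4*mulch_depth + 11.
So fruit_count = -12*mulch_depth - 47.
Solve -12*mulch_depth - 47 = 37: mulch_depth = (37 + 47) / -12 = -7.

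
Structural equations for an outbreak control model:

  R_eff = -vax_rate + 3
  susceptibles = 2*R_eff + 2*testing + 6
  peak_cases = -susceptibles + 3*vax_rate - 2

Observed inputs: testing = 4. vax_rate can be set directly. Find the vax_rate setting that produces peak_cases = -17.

Substituting into the susceptibles equation gives susceptibles = -2*vax_rate + 20.
Substituting into the peak_cases equation gives peak_cases = 5*vax_rate - 22.
Solve 5*vax_rate - 22 = -17: vax_rate = (-17 + 22) / 5 = 1.

vax_rate = 1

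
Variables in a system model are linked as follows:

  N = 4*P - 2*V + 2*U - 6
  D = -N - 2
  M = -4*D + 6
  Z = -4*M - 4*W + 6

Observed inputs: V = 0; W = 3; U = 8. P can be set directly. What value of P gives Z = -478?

P = 4

Substituting into the N equation gives N = 4*P + 10.
D becomes -4*P - 12.
This gives M = 16*P + 54.
Z becomes -64*P - 222.
Solve -64*P - 222 = -478: P = (-478 + 222) / -64 = 4.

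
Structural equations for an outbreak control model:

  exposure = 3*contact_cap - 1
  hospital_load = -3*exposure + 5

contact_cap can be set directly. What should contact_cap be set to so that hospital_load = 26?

Substituting into the hospital_load equation gives hospital_load = -9*contact_cap + 8.
Solve -9*contact_cap + 8 = 26: contact_cap = (26 - 8) / -9 = -2.

contact_cap = -2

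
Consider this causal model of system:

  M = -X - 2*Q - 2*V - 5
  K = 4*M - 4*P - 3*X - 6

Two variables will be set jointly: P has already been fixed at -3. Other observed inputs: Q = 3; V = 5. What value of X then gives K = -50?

X = -4

With P held at -3:
Substituting into the M equation gives M = -X - 21.
This gives K = -7*X - 78.
Solve -7*X - 78 = -50: X = (-50 + 78) / -7 = -4.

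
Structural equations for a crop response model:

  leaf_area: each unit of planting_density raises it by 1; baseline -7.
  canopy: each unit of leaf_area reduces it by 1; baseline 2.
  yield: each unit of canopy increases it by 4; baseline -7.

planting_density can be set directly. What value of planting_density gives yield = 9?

planting_density = 5

Substituting into the canopy equation gives canopy = -planting_density + 9.
Substituting into the yield equation gives yield = -4*planting_density + 29.
Solve -4*planting_density + 29 = 9: planting_density = (9 - 29) / -4 = 5.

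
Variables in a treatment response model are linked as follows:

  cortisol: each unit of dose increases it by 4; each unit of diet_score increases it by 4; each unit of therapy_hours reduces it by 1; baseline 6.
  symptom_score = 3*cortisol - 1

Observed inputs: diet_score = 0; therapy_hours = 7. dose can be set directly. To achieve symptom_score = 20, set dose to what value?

Substituting into the cortisol equation gives cortisol = 4*dose - 1.
Substituting into the symptom_score equation gives symptom_score = 12*dose - 4.
Solve 12*dose - 4 = 20: dose = (20 + 4) / 12 = 2.

dose = 2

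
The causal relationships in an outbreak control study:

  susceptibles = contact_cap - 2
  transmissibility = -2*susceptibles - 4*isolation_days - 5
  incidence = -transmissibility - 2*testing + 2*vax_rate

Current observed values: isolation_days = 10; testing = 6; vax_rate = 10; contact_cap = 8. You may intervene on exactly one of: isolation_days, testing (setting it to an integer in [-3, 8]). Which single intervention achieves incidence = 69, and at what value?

Intervening on isolation_days: incidence = 4*isolation_days + 25. Reaching 69 requires isolation_days = 11, outside [-3, 8].
Intervening on testing: with other inputs at their observed values, incidence = -2*testing + 77. Solving for 69 gives testing = 4, within [-3, 8].

set testing = 4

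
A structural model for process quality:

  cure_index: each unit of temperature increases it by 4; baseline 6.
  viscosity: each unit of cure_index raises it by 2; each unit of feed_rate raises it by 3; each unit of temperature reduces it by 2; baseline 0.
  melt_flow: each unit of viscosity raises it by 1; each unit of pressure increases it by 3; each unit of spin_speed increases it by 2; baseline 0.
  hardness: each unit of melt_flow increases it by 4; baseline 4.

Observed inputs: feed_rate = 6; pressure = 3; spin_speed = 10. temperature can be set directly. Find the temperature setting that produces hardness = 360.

temperature = 5

Substituting into the viscosity equation gives viscosity = 6*temperature + 30.
So melt_flow = 6*temperature + 59.
So hardness = 24*temperature + 240.
Solve 24*temperature + 240 = 360: temperature = (360 - 240) / 24 = 5.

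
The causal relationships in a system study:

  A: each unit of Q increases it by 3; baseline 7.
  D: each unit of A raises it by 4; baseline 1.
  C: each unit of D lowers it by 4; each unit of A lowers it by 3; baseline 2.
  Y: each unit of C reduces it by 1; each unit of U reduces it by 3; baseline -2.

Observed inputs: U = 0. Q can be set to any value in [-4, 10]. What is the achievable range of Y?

-95 to 703

Substituting into the D equation gives D = 12*Q + 29.
Substituting into the C equation gives C = -57*Q - 135.
Substituting into the Y equation gives Y = 57*Q + 133.
Linear in Q, so extremes are at the endpoints: Q = -4 gives Y = -95; Q = 10 gives Y = 703.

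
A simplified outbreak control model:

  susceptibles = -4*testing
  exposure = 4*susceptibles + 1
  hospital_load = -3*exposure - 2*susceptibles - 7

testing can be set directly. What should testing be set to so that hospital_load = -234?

Substituting into the exposure equation gives exposure = -16*testing + 1.
So hospital_load = 56*testing - 10.
Solve 56*testing - 10 = -234: testing = (-234 + 10) / 56 = -4.

testing = -4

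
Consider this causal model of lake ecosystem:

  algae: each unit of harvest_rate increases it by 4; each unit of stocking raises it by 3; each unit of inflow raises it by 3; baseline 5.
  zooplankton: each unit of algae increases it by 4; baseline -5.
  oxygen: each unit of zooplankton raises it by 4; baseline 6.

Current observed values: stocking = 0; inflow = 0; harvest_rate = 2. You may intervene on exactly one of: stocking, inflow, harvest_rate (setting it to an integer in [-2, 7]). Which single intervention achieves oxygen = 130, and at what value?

Intervening on stocking: oxygen = 48*stocking + 194. Reaching 130 requires stocking = -4/3, not an integer.
Intervening on inflow: oxygen = 48*inflow + 194. Reaching 130 requires inflow = -4/3, not an integer.
Intervening on harvest_rate: with other inputs at their observed values, oxygen = 64*harvest_rate + 66. Solving for 130 gives harvest_rate = 1, within [-2, 7].

set harvest_rate = 1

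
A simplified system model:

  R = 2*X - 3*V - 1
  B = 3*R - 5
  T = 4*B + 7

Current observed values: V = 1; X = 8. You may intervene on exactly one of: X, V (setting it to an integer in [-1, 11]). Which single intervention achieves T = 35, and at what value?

set X = 4

Intervening on X: with other inputs at their observed values, T = 24*X - 61. Solving for 35 gives X = 4, within [-1, 11].
Intervening on V: T = -36*V + 167. Reaching 35 requires V = 11/3, not an integer.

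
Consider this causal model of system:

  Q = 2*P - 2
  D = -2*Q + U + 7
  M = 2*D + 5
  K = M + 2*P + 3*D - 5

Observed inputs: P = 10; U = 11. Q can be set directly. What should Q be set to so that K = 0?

Q = 11

Intervening on Q fixes its value directly, overriding its dependence on P.
Substituting into the D equation gives D = -2*Q + 18.
M becomes -4*Q + 41.
K becomes -10*Q + 110.
Solve -10*Q + 110 = 0: Q = (0 - 110) / -10 = 11.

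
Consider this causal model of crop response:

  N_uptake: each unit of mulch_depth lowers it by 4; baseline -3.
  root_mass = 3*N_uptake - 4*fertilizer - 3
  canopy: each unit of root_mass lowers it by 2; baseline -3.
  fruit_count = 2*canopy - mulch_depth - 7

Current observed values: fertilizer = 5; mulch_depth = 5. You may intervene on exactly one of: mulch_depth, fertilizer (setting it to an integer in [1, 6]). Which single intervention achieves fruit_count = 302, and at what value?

Intervening on mulch_depth: fruit_count = 47*mulch_depth + 115. Reaching 302 requires mulch_depth = 187/47, not an integer.
Intervening on fertilizer: with other inputs at their observed values, fruit_count = 16*fertilizer + 270. Solving for 302 gives fertilizer = 2, within [1, 6].

set fertilizer = 2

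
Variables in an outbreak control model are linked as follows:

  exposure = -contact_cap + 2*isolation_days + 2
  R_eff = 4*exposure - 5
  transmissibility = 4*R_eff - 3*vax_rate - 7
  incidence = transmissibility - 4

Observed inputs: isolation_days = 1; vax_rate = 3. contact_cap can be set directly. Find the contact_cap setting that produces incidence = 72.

Substituting into the exposure equation gives exposure = -contact_cap + 4.
Substituting into the R_eff equation gives R_eff = -4*contact_cap + 11.
This gives transmissibility = -16*contact_cap + 28.
incidence becomes -16*contact_cap + 24.
Solve -16*contact_cap + 24 = 72: contact_cap = (72 - 24) / -16 = -3.

contact_cap = -3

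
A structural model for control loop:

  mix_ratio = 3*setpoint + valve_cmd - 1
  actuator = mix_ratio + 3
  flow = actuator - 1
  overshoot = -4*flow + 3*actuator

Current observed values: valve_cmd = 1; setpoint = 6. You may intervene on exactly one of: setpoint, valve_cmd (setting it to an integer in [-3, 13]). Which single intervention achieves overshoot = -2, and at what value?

set setpoint = 1

Intervening on setpoint: with other inputs at their observed values, overshoot = -3*setpoint + 1. Solving for -2 gives setpoint = 1, within [-3, 13].
Intervening on valve_cmd: overshoot = -valve_cmd - 16. Reaching -2 requires valve_cmd = -14, outside [-3, 13].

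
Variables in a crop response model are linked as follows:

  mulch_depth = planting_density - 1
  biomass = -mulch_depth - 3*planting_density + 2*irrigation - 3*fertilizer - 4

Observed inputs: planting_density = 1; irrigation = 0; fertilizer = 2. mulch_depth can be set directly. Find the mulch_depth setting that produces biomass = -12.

Intervening on mulch_depth fixes its value directly, overriding its dependence on planting_density.
Substituting into the biomass equation gives biomass = -mulch_depth - 13.
Solve -mulch_depth - 13 = -12: mulch_depth = (-12 + 13) / -1 = -1.

mulch_depth = -1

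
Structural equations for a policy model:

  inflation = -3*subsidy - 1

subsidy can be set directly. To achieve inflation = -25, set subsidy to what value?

subsidy = 8

Solve -3*subsidy - 1 = -25: subsidy = (-25 + 1) / -3 = 8.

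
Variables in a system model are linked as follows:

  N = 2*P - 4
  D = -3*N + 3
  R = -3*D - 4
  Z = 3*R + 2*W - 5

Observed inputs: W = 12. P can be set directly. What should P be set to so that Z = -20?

Substituting into the D equation gives D = -6*P + 15.
Substituting into the R equation gives R = 18*P - 49.
Substituting into the Z equation gives Z = 54*P - 128.
Solve 54*P - 128 = -20: P = (-20 + 128) / 54 = 2.

P = 2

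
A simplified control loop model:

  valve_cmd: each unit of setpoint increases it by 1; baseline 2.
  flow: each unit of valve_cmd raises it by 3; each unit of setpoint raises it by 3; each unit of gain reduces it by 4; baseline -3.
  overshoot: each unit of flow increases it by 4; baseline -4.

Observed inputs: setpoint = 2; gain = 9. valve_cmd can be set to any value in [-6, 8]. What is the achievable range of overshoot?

Intervening on valve_cmd fixes its value directly, overriding its dependence on setpoint.
Substituting into the flow equation gives flow = 3*valve_cmd - 33.
Substituting into the overshoot equation gives overshoot = 12*valve_cmd - 136.
Linear in valve_cmd, so extremes are at the endpoints: valve_cmd = -6 gives overshoot = -208; valve_cmd = 8 gives overshoot = -40.

-208 to -40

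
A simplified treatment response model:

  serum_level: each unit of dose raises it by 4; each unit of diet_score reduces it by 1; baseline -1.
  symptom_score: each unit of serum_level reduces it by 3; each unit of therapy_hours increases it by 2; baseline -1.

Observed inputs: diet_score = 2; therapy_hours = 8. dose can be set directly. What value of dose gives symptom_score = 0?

Substituting into the serum_level equation gives serum_level = 4*dose - 3.
Substituting into the symptom_score equation gives symptom_score = -12*dose + 24.
Solve -12*dose + 24 = 0: dose = (0 - 24) / -12 = 2.

dose = 2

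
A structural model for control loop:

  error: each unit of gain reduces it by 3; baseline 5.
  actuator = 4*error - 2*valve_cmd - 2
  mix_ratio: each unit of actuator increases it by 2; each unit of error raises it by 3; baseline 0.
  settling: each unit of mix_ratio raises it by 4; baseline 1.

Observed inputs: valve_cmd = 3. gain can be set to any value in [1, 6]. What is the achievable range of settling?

Substituting into the actuator equation gives actuator = -12*gain + 12.
Substituting into the mix_ratio equation gives mix_ratio = -33*gain + 39.
settling becomes -132*gain + 157.
Linear in gain, so extremes are at the endpoints: gain = 1 gives settling = 25; gain = 6 gives settling = -635.

-635 to 25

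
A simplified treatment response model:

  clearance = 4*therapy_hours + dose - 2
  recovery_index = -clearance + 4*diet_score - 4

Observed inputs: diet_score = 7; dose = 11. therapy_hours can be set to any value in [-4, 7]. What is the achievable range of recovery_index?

-13 to 31

Substituting into the clearance equation gives clearance = 4*therapy_hours + 9.
Substituting into the recovery_index equation gives recovery_index = -4*therapy_hours + 15.
Linear in therapy_hours, so extremes are at the endpoints: therapy_hours = -4 gives recovery_index = 31; therapy_hours = 7 gives recovery_index = -13.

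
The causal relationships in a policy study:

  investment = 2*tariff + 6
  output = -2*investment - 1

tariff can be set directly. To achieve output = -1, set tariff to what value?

tariff = -3

Substituting into the output equation gives output = -4*tariff - 13.
Solve -4*tariff - 13 = -1: tariff = (-1 + 13) / -4 = -3.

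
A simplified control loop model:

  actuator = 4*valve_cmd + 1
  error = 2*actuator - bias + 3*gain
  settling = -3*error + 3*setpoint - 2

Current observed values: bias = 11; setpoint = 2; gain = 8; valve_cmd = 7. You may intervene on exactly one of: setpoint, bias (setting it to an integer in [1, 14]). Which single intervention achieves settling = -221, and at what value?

set bias = 7

Intervening on setpoint: settling = 3*setpoint - 215. Reaching -221 requires setpoint = -2, outside [1, 14].
Intervening on bias: with other inputs at their observed values, settling = 3*bias - 242. Solving for -221 gives bias = 7, within [1, 14].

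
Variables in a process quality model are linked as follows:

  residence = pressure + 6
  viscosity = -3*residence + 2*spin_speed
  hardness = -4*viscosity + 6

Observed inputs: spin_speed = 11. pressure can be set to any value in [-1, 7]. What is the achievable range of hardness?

Substituting into the viscosity equation gives viscosity = -3*pressure + 4.
Substituting into the hardness equation gives hardness = 12*pressure - 10.
Linear in pressure, so extremes are at the endpoints: pressure = -1 gives hardness = -22; pressure = 7 gives hardness = 74.

-22 to 74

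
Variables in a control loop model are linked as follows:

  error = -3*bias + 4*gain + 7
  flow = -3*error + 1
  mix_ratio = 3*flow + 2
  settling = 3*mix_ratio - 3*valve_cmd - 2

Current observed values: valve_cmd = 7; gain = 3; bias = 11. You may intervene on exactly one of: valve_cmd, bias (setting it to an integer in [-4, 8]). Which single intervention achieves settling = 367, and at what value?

Intervening on valve_cmd: with other inputs at their observed values, settling = -3*valve_cmd + 391. Solving for 367 gives valve_cmd = 8, within [-4, 8].
Intervening on bias: settling = 81*bias - 521. Reaching 367 requires bias = 296/27, not an integer.

set valve_cmd = 8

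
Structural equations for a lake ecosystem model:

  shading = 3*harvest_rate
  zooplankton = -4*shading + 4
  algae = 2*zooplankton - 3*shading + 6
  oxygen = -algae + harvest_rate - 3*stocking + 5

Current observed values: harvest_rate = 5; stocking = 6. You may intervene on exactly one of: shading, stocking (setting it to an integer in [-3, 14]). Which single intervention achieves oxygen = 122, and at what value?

set stocking = 13

Intervening on shading: oxygen = 11*shading - 22. Reaching 122 requires shading = 144/11, not an integer.
Intervening on stocking: with other inputs at their observed values, oxygen = -3*stocking + 161. Solving for 122 gives stocking = 13, within [-3, 14].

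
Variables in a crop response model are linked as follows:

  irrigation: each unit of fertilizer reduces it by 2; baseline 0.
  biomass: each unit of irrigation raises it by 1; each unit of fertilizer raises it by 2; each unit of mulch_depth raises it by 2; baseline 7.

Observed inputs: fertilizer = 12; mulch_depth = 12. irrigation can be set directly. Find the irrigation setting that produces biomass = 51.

Intervening on irrigation fixes its value directly, overriding its dependence on fertilizer.
Substituting into the biomass equation gives biomass = irrigation + 55.
Solve irrigation + 55 = 51: irrigation = (51 - 55) / 1 = -4.

irrigation = -4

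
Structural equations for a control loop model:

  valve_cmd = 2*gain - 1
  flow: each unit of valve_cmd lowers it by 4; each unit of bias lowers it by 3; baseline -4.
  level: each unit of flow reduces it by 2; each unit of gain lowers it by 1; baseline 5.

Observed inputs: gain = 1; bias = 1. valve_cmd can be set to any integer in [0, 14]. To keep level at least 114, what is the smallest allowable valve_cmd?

valve_cmd = 12

Intervening on valve_cmd fixes its value directly, overriding its dependence on gain.
Substituting into the flow equation gives flow = -4*valve_cmd - 7.
So level = 8*valve_cmd + 18.
Require 8*valve_cmd + 18 ≥ 114, so valve_cmd ≥ 12.
The smallest integer in [0, 14] satisfying this is 12.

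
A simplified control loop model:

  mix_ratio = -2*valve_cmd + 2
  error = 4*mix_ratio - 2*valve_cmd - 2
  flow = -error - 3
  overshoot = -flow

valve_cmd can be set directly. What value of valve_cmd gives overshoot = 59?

valve_cmd = -5

Substituting into the error equation gives error = -10*valve_cmd + 6.
Substituting into the flow equation gives flow = 10*valve_cmd - 9.
This gives overshoot = -10*valve_cmd + 9.
Solve -10*valve_cmd + 9 = 59: valve_cmd = (59 - 9) / -10 = -5.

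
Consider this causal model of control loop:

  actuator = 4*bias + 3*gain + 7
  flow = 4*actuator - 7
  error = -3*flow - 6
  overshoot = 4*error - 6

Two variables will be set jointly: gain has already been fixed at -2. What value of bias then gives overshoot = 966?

With gain held at -2:
Substituting into the actuator equation gives actuator = 4*bias + 1.
So flow = 16*bias - 3.
Substituting into the error equation gives error = -48*bias + 3.
overshoot becomes -192*bias + 6.
Solve -192*bias + 6 = 966: bias = (966 - 6) / -192 = -5.

bias = -5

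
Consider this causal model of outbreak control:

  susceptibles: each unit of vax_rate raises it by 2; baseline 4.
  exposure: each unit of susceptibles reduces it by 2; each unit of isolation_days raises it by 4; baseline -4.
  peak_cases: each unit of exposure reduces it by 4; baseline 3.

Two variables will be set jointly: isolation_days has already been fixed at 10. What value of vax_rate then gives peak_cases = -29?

With isolation_days held at 10:
Substituting into the exposure equation gives exposure = -4*vax_rate + 28.
Substituting into the peak_cases equation gives peak_cases = 16*vax_rate - 109.
Solve 16*vax_rate - 109 = -29: vax_rate = (-29 + 109) / 16 = 5.

vax_rate = 5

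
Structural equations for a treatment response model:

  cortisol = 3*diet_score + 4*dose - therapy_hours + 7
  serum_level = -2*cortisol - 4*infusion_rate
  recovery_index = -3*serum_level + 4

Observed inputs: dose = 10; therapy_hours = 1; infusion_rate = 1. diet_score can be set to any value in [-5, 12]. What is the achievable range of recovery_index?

202 to 508

Substituting into the cortisol equation gives cortisol = 3*diet_score + 46.
Substituting into the serum_level equation gives serum_level = -6*diet_score - 96.
This gives recovery_index = 18*diet_score + 292.
Linear in diet_score, so extremes are at the endpoints: diet_score = -5 gives recovery_index = 202; diet_score = 12 gives recovery_index = 508.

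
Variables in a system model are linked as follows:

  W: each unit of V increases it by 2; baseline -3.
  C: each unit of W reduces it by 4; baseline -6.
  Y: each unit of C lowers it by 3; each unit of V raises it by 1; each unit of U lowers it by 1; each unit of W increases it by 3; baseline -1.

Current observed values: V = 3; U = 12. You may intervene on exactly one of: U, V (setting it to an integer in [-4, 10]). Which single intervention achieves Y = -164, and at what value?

set V = -4

Intervening on U: Y = -U + 65. Reaching -164 requires U = 229, outside [-4, 10].
Intervening on V: with other inputs at their observed values, Y = 31*V - 40. Solving for -164 gives V = -4, within [-4, 10].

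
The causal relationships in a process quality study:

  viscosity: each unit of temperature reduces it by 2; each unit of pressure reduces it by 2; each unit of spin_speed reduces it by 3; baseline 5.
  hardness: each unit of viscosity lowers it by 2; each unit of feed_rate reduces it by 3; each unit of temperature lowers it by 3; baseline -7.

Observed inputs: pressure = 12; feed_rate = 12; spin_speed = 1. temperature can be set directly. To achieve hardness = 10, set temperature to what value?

Substituting into the viscosity equation gives viscosity = -2*temperature - 22.
Substituting into the hardness equation gives hardness = temperature + 1.
Solve temperature + 1 = 10: temperature = (10 - 1) / 1 = 9.

temperature = 9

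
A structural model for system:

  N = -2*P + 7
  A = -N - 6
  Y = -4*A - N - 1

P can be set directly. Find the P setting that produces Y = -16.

Substituting into the A equation gives A = 2*P - 13.
So Y = -6*P + 44.
Solve -6*P + 44 = -16: P = (-16 - 44) / -6 = 10.

P = 10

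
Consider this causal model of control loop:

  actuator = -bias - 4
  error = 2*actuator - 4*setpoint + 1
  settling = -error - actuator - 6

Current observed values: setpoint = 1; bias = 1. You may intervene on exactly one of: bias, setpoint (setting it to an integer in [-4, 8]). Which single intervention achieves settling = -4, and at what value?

set setpoint = -3

Intervening on bias: settling = 3*bias + 9. Reaching -4 requires bias = -13/3, not an integer.
Intervening on setpoint: with other inputs at their observed values, settling = 4*setpoint + 8. Solving for -4 gives setpoint = -3, within [-4, 8].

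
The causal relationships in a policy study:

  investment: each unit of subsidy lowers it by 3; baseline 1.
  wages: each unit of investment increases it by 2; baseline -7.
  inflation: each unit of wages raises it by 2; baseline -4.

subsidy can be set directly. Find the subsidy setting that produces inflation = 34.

subsidy = -4

Substituting into the wages equation gives wages = -6*subsidy - 5.
So inflation = -12*subsidy - 14.
Solve -12*subsidy - 14 = 34: subsidy = (34 + 14) / -12 = -4.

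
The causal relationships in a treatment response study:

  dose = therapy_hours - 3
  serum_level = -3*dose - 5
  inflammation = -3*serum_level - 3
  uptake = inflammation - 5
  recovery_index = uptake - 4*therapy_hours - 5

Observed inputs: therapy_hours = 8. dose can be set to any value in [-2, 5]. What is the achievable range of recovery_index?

Intervening on dose fixes its value directly, overriding its dependence on therapy_hours.
Substituting into the inflammation equation gives inflammation = 9*dose + 12.
This gives uptake = 9*dose + 7.
So recovery_index = 9*dose - 30.
Linear in dose, so extremes are at the endpoints: dose = -2 gives recovery_index = -48; dose = 5 gives recovery_index = 15.

-48 to 15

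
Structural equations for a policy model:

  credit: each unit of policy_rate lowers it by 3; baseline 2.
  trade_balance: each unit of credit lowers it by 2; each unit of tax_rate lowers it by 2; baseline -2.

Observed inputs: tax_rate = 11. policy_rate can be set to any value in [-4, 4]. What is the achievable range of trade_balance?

-52 to -4

Substituting into the trade_balance equation gives trade_balance = 6*policy_rate - 28.
Linear in policy_rate, so extremes are at the endpoints: policy_rate = -4 gives trade_balance = -52; policy_rate = 4 gives trade_balance = -4.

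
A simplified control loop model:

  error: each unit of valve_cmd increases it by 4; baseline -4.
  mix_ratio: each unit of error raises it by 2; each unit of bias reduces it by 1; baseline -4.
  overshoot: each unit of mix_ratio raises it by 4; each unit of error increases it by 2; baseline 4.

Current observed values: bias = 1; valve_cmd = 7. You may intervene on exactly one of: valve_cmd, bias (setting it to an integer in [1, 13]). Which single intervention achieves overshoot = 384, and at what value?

Intervening on valve_cmd: with other inputs at their observed values, overshoot = 40*valve_cmd - 56. Solving for 384 gives valve_cmd = 11, within [1, 13].
Intervening on bias: overshoot = -4*bias + 228. Reaching 384 requires bias = -39, outside [1, 13].

set valve_cmd = 11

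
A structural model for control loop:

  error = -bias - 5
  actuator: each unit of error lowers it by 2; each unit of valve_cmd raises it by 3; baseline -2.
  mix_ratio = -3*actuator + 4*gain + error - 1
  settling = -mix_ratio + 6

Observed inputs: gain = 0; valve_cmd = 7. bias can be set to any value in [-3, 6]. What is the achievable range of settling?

78 to 141

Substituting into the actuator equation gives actuator = 2*bias + 29.
Substituting into the mix_ratio equation gives mix_ratio = -7*bias - 93.
settling becomes 7*bias + 99.
Linear in bias, so extremes are at the endpoints: bias = -3 gives settling = 78; bias = 6 gives settling = 141.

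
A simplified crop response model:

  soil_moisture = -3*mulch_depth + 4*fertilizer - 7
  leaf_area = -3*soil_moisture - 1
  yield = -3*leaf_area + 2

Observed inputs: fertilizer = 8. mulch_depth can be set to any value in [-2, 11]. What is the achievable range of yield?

Substituting into the soil_moisture equation gives soil_moisture = -3*mulch_depth + 25.
Substituting into the leaf_area equation gives leaf_area = 9*mulch_depth - 76.
yield becomes -27*mulch_depth + 230.
Linear in mulch_depth, so extremes are at the endpoints: mulch_depth = -2 gives yield = 284; mulch_depth = 11 gives yield = -67.

-67 to 284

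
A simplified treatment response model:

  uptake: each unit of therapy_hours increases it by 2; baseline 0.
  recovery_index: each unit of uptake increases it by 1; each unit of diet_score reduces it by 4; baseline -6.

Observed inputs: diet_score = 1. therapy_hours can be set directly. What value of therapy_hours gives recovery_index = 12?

therapy_hours = 11

Substituting into the recovery_index equation gives recovery_index = 2*therapy_hours - 10.
Solve 2*therapy_hours - 10 = 12: therapy_hours = (12 + 10) / 2 = 11.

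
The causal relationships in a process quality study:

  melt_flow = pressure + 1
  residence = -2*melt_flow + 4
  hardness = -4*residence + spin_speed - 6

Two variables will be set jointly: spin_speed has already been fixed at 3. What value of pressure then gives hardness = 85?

pressure = 12

With spin_speed held at 3:
Substituting into the residence equation gives residence = -2*pressure + 2.
So hardness = 8*pressure - 11.
Solve 8*pressure - 11 = 85: pressure = (85 + 11) / 8 = 12.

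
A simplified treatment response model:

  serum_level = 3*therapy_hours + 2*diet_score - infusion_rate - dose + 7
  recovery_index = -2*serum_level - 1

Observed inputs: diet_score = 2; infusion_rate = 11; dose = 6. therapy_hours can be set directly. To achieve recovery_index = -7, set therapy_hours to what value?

Substituting into the serum_level equation gives serum_level = 3*therapy_hours - 6.
Substituting into the recovery_index equation gives recovery_index = -6*therapy_hours + 11.
Solve -6*therapy_hours + 11 = -7: therapy_hours = (-7 - 11) / -6 = 3.

therapy_hours = 3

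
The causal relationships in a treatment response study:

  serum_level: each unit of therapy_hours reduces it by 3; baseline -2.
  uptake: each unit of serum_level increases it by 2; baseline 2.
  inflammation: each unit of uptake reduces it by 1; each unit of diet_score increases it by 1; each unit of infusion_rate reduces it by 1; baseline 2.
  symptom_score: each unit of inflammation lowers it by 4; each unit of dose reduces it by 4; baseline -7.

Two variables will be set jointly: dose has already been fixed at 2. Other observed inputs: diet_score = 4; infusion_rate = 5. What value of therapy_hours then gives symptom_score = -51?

therapy_hours = 1

With dose held at 2:
Substituting into the uptake equation gives uptake = -6*therapy_hours - 2.
So inflammation = 6*therapy_hours + 3.
This gives symptom_score = -24*therapy_hours - 27.
Solve -24*therapy_hours - 27 = -51: therapy_hours = (-51 + 27) / -24 = 1.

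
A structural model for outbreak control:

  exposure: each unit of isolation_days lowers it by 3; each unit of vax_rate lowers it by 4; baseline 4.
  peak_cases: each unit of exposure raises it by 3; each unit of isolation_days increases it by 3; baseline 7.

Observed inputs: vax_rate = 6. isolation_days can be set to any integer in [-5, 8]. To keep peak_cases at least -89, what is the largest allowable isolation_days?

Substituting into the exposure equation gives exposure = -3*isolation_days - 20.
Substituting into the peak_cases equation gives peak_cases = -6*isolation_days - 53.
Require -6*isolation_days - 53 ≥ -89, so isolation_days ≤ 6.
The largest integer in [-5, 8] satisfying this is 6.

isolation_days = 6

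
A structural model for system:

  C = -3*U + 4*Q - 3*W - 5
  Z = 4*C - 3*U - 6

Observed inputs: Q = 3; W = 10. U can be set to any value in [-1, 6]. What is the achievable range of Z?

-188 to -83

Substituting into the C equation gives C = -3*U - 23.
Substituting into the Z equation gives Z = -15*U - 98.
Linear in U, so extremes are at the endpoints: U = -1 gives Z = -83; U = 6 gives Z = -188.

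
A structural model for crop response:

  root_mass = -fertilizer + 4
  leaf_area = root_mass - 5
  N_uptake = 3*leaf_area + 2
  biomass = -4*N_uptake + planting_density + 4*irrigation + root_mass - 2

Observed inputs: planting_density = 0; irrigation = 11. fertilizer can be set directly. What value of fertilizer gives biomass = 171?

Substituting into the leaf_area equation gives leaf_area = -fertilizer - 1.
This gives N_uptake = -3*fertilizer - 1.
So biomass = 11*fertilizer + 50.
Solve 11*fertilizer + 50 = 171: fertilizer = (171 - 50) / 11 = 11.

fertilizer = 11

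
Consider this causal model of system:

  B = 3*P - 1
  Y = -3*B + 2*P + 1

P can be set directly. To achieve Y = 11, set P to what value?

P = -1

Substituting into the Y equation gives Y = -7*P + 4.
Solve -7*P + 4 = 11: P = (11 - 4) / -7 = -1.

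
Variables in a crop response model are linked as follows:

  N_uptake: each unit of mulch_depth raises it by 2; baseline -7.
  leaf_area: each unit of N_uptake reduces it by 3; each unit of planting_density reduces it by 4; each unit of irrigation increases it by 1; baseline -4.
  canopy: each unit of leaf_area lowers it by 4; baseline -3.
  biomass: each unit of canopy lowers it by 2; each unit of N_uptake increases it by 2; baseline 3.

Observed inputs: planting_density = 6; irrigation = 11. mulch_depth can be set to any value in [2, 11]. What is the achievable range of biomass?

-457 to -61

Substituting into the leaf_area equation gives leaf_area = -6*mulch_depth + 4.
Substituting into the canopy equation gives canopy = 24*mulch_depth - 19.
biomass becomes -44*mulch_depth + 27.
Linear in mulch_depth, so extremes are at the endpoints: mulch_depth = 2 gives biomass = -61; mulch_depth = 11 gives biomass = -457.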